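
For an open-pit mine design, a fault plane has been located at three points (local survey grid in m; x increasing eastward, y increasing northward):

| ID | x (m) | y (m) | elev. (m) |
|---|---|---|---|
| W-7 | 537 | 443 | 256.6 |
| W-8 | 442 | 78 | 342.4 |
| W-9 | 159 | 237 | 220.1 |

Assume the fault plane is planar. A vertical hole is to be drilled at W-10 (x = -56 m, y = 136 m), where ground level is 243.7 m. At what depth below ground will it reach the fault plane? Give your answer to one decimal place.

Let the plane be z = a·x + b·y + c.
W-8−W-7: −95a − 365b = 85.8;  W-9−W-7: −378a − 206b = −36.5.
Solving gives a = 0.26180, b = −0.30321.
Then c = 256.6 − a·537 − b·443 = 250.33.
At (-56, 136): z_contact = −14.66 − 41.24 + 250.33 = 194.44 m.
Depth below ground = 243.7 − 194.44 = 49.3 m.

49.3 m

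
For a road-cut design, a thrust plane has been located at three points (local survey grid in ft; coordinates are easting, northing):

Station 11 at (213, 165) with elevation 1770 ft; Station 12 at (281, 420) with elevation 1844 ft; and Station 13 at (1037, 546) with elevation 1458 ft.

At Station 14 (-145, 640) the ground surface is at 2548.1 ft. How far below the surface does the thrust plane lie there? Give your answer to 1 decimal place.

356.8 ft

Let the plane be z = a·easting + b·northing + c.
Station 12−Station 11: 68a + 255b = 74;  Station 13−Station 11: 824a + 381b = −312.
Solving gives a = −0.584946, b = 0.446182.
Then c = 1770 − a·213 − b·165 = 1820.97.
At (-145, 640): z_contact = 84.82 + 285.56 + 1820.97 = 2191.35 ft.
Depth below ground = 2548.1 − 2191.35 = 356.8 ft.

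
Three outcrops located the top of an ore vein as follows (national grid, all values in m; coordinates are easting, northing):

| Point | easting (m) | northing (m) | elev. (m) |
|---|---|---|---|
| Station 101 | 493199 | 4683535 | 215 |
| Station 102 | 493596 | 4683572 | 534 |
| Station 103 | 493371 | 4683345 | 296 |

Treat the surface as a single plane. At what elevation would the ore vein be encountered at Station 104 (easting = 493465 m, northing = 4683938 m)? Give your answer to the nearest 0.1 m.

Two edge vectors: Station 101→Station 102 = (397, 37, 319), Station 101→Station 103 = (172, -190, 81).
Normal n = (Station 101→Station 102) × (Station 101→Station 103) = (63607, 22711, -81794).
So ∂z/∂easting = −n_x/n_z = 0.777648727 and ∂z/∂northing = −n_y/n_z = 0.277660953.
Intercept c from Station 101: 215 − 383535.57 − 1300434.79 = −1683755.37.
At (493465, 4683938): z = 383742.4 + 1300546.7 − 1683755.37 = 533.8 m.

533.8 m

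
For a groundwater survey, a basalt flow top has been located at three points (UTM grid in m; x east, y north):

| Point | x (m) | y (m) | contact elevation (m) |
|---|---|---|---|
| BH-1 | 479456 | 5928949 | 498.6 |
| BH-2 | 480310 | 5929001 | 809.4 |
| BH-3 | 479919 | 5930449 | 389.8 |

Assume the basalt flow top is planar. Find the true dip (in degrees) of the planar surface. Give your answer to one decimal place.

Two edge vectors: BH-1→BH-2 = (854, 52, 310.8), BH-1→BH-3 = (463, 1500, -108.8).
Normal n = (BH-1→BH-2) × (BH-1→BH-3) = (-471857.6, 236815.6, 1256924).
So ∂z/∂x = −n_x/n_z = 0.37541 and ∂z/∂y = −n_y/n_z = −0.18841.
Gradient magnitude |∇z| = √(a² + b²) = √(0.14093 + 0.03550) = 0.42003.
True dip = arctan(0.42003) = 22.8°, dipping toward WNW (azimuth ≈ 297°).

22.8°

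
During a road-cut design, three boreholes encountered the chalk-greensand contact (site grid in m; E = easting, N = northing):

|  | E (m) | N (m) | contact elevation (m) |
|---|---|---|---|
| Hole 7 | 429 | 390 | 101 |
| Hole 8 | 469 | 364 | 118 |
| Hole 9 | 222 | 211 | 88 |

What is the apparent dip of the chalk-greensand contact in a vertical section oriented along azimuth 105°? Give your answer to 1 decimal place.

Two edge vectors: Hole 7→Hole 8 = (40, -26, 17), Hole 7→Hole 9 = (-207, -179, -13).
Normal n = (Hole 7→Hole 8) × (Hole 7→Hole 9) = (3381, -2999, -12542).
So ∂z/∂E = −n_x/n_z = 0.26957 and ∂z/∂N = −n_y/n_z = −0.23912.
Unit vector along 105° is (sin 105°, cos 105°) = (0.9659, -0.2588).
Slope in that direction = a·(0.9659) + b·(-0.2588) = 0.32228.
Apparent dip = arctan|0.32228| = 17.9° (true dip is 19.8°, so apparent ≤ true as expected).

17.9°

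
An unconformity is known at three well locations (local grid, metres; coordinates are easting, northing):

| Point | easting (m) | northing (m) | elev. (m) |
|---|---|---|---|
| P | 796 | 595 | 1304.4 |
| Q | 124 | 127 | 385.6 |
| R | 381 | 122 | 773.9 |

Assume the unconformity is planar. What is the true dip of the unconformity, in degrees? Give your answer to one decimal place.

Two edge vectors: P→Q = (-672, -468, -918.8), P→R = (-415, -473, -530.5).
Normal n = (P→Q) × (P→R) = (-186318.4, 24806, 123636).
So ∂z/∂easting = −n_x/n_z = 1.50699 and ∂z/∂northing = −n_y/n_z = −0.20064.
Gradient magnitude |∇z| = √(a² + b²) = √(2.27102 + 0.04026) = 1.52029.
True dip = arctan(1.52029) = 56.7°, dipping toward W (azimuth ≈ 278°).

56.7°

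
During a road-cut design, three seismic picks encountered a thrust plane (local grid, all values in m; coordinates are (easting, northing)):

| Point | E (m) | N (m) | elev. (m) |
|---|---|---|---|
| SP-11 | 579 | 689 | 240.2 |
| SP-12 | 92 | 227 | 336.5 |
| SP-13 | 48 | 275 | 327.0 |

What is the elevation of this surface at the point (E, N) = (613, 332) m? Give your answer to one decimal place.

312.4 m

Two edge vectors: SP-11→SP-12 = (-487, -462, 96.3), SP-11→SP-13 = (-531, -414, 86.8).
Normal n = (SP-11→SP-12) × (SP-11→SP-13) = (-233.4, -8863.7, -43704).
So ∂z/∂E = −n_x/n_z = −0.00534 and ∂z/∂N = −n_y/n_z = −0.20281.
Intercept c from SP-11: 240.2 + 3.09 + 139.74 = 383.03.
At (613, 332): z = −3.3 − 67.3 + 383.03 = 312.4 m.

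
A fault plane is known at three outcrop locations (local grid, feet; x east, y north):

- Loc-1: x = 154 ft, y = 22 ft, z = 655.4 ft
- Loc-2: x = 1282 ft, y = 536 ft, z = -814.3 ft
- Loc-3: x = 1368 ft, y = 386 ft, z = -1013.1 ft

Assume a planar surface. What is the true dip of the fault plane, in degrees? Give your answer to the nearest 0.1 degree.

57.7°

Two edge vectors: Loc-1→Loc-2 = (1128, 514, -1469.7), Loc-1→Loc-3 = (1214, 364, -1668.5).
Normal n = (Loc-1→Loc-2) × (Loc-1→Loc-3) = (-322638.2, 97852.2, -213404).
So ∂z/∂x = −n_x/n_z = −1.51187 and ∂z/∂y = −n_y/n_z = 0.45853.
Gradient magnitude |∇z| = √(a² + b²) = √(2.28574 + 0.21025) = 1.57987.
True dip = arctan(1.57987) = 57.7°, dipping toward ESE (azimuth ≈ 107°).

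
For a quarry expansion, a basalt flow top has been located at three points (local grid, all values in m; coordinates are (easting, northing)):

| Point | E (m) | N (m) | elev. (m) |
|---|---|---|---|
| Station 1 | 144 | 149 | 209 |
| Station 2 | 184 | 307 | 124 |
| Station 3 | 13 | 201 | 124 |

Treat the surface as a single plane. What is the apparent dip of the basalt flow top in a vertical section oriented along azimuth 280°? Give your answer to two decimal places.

Two edge vectors: Station 1→Station 2 = (40, 158, -85), Station 1→Station 3 = (-131, 52, -85).
Normal n = (Station 1→Station 2) × (Station 1→Station 3) = (-9010, 14535, 22778).
So ∂z/∂E = −n_x/n_z = 0.39556 and ∂z/∂N = −n_y/n_z = −0.63812.
Unit vector along 280° is (sin 280°, cos 280°) = (-0.9848, 0.1736).
Slope in that direction = a·(-0.9848) + b·(0.1736) = −0.50036.
Apparent dip = arctan|0.50036| = 26.58° (true dip is 36.9°, so apparent ≤ true as expected).

26.58°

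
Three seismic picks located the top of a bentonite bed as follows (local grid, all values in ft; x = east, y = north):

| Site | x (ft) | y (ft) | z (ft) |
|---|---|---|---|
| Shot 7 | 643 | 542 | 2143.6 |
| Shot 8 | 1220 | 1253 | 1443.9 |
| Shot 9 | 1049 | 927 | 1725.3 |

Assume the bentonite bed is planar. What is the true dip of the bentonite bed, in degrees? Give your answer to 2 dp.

37.53°

Two edge vectors: Shot 7→Shot 8 = (577, 711, -699.7), Shot 7→Shot 9 = (406, 385, -418.3).
Normal n = (Shot 7→Shot 8) × (Shot 7→Shot 9) = (-28026.8, -42719.1, -66521).
So ∂z/∂x = −n_x/n_z = −0.42132 and ∂z/∂y = −n_y/n_z = −0.64219.
Gradient magnitude |∇z| = √(a² + b²) = √(0.17751 + 0.41241) = 0.76806.
True dip = arctan(0.76806) = 37.53°, dipping toward NNE (azimuth ≈ 033°).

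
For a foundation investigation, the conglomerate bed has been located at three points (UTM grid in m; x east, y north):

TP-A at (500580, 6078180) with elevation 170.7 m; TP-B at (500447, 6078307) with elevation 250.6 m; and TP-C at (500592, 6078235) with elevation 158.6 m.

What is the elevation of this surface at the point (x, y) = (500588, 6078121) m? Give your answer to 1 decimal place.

Let the plane be z = a·x + b·y + c.
TP-B−TP-A: −133a + 127b = 79.9;  TP-C−TP-A: 12a + 55b = −12.1.
Solving gives a = −0.671026134, b = −0.073594298.
Then c = 170.7 − a·500580 − b·6078180 = 783392.35.
At (500588, 6078121): z = −335907.6 − 447315.0 + 783392.35 = 169.7 m.

169.7 m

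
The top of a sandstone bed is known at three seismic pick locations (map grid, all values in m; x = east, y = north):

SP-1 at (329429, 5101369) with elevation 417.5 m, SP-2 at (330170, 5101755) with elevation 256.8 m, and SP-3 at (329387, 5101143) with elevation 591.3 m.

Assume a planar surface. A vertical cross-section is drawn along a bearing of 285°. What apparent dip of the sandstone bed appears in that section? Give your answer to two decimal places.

Let the plane be z = a·x + b·y + c.
SP-2−SP-1: 741a + 386b = −160.7;  SP-3−SP-1: −42a − 226b = 173.8.
Solving gives a = 0.20342, b = −0.80683.
Unit vector along 285° is (sin 285°, cos 285°) = (-0.9659, 0.2588).
Slope in that direction = a·(-0.9659) + b·(0.2588) = −0.40532.
Apparent dip = arctan|0.40532| = 22.06° (true dip is 39.8°, so apparent ≤ true as expected).

22.06°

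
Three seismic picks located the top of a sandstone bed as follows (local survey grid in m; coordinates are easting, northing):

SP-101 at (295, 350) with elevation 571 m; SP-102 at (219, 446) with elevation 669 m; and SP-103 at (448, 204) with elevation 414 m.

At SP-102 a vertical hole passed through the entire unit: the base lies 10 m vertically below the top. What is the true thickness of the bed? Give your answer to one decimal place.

Let the plane be z = a·easting + b·northing + c.
SP-102−SP-101: −76a + 96b = 98;  SP-103−SP-101: 153a − 146b = −157.
Solving gives a = −0.21269, b = 0.85245.
|∇z| = √(a²+b²) = 0.87858, so dip δ = arctan(0.87858) = 41.30°.
True thickness = vertical thickness × cos δ = 10 × cos 41.30° = 7.5 m.

7.5 m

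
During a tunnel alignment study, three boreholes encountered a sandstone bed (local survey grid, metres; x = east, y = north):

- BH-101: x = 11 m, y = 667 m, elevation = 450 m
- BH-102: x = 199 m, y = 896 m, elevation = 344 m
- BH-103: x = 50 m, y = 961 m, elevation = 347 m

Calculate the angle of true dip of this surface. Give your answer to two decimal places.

Two edge vectors: BH-101→BH-102 = (188, 229, -106), BH-101→BH-103 = (39, 294, -103).
Normal n = (BH-101→BH-102) × (BH-101→BH-103) = (7577, 15230, 46341).
So ∂z/∂x = −n_x/n_z = −0.16351 and ∂z/∂y = −n_y/n_z = −0.32865.
Gradient magnitude |∇z| = √(a² + b²) = √(0.02673 + 0.10801) = 0.36708.
True dip = arctan(0.36708) = 20.16°, dipping toward NNE (azimuth ≈ 026°).

20.16°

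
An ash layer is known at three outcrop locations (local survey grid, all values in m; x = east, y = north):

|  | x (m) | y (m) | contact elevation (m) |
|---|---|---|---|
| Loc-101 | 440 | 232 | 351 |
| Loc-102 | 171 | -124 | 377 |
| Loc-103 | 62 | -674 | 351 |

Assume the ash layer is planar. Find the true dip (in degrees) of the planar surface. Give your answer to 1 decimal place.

Two edge vectors: Loc-101→Loc-102 = (-269, -356, 26), Loc-101→Loc-103 = (-378, -906, 0).
Normal n = (Loc-101→Loc-102) × (Loc-101→Loc-103) = (23556, -9828, 109146).
So ∂z/∂x = −n_x/n_z = −0.21582 and ∂z/∂y = −n_y/n_z = 0.09004.
Gradient magnitude |∇z| = √(a² + b²) = √(0.04658 + 0.00811) = 0.23385.
True dip = arctan(0.23385) = 13.2°, dipping toward ESE (azimuth ≈ 113°).

13.2°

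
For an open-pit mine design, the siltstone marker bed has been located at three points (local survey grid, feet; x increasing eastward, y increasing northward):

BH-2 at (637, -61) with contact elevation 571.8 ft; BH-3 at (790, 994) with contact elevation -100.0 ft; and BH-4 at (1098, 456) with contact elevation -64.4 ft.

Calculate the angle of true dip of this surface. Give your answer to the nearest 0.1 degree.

Let the plane be z = a·x + b·y + c.
BH-3−BH-2: 153a + 1055b = −671.8;  BH-4−BH-2: 461a + 517b = −636.2.
Solving gives a = −0.79525, b = −0.52145.
Gradient magnitude |∇z| = √(a² + b²) = √(0.63243 + 0.27191) = 0.95097.
True dip = arctan(0.95097) = 43.6°, dipping toward ENE (azimuth ≈ 057°).

43.6°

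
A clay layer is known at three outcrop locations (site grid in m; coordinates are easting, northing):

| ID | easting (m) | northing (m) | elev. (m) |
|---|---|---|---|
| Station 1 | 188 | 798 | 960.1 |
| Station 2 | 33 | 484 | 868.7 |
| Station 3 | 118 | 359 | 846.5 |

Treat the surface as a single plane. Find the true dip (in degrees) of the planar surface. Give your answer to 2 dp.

Two edge vectors: Station 1→Station 2 = (-155, -314, -91.4), Station 1→Station 3 = (-70, -439, -113.6).
Normal n = (Station 1→Station 2) × (Station 1→Station 3) = (-4454.2, -11210, 46065).
So ∂z/∂easting = −n_x/n_z = 0.09669 and ∂z/∂northing = −n_y/n_z = 0.24335.
Gradient magnitude |∇z| = √(a² + b²) = √(0.00935 + 0.05922) = 0.26186.
True dip = arctan(0.26186) = 14.67°, dipping toward SSW (azimuth ≈ 202°).

14.67°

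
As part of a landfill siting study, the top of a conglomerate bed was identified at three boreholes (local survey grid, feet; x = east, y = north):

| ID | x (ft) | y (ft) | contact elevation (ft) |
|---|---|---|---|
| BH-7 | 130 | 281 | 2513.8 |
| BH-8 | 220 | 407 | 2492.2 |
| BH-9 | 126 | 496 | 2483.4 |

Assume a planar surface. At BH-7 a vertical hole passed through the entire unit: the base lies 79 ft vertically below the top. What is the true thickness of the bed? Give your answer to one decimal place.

Let the plane be z = a·x + b·y + c.
BH-8−BH-7: 90a + 126b = −21.6;  BH-9−BH-7: −4a + 215b = −30.4.
Solving gives a = −0.04098, b = −0.14216.
|∇z| = √(a²+b²) = 0.14795, so dip δ = arctan(0.14795) = 8.42°.
True thickness = vertical thickness × cos δ = 79 × cos 8.42° = 78.1 ft.

78.1 ft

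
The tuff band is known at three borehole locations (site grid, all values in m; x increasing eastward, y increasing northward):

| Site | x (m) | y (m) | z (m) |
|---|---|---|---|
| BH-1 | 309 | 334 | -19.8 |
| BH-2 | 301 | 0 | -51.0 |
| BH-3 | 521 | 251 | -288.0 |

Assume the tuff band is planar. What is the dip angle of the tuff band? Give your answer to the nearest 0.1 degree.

Two edge vectors: BH-1→BH-2 = (-8, -334, -31.2), BH-1→BH-3 = (212, -83, -268.2).
Normal n = (BH-1→BH-2) × (BH-1→BH-3) = (86989.2, -8760, 71472).
So ∂z/∂x = −n_x/n_z = −1.21711 and ∂z/∂y = −n_y/n_z = 0.12257.
Gradient magnitude |∇z| = √(a² + b²) = √(1.48135 + 0.01502) = 1.22326.
True dip = arctan(1.22326) = 50.7°, dipping toward E (azimuth ≈ 096°).

50.7°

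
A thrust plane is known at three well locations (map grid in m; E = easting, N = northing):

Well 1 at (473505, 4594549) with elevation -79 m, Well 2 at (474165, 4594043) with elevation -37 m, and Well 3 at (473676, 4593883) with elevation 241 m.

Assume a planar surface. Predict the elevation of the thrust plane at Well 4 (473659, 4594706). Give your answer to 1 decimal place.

-228.2 m

Let the plane be z = a·E + b·N + c.
Well 2−Well 1: 660a − 506b = 42;  Well 3−Well 1: 171a − 666b = 320.
Solving gives a = −0.379419546, b = −0.577899013.
Then c = -79 − a·473505 − b·4594549 = 2834763.38.
At (473659, 4594706): z = −179715.5 − 2655276.1 + 2834763.38 = -228.2 m.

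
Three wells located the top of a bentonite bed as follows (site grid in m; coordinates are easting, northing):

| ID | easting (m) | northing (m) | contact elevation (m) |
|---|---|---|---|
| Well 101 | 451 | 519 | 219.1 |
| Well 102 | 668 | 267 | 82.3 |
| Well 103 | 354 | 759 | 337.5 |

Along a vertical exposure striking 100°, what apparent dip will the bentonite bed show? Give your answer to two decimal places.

10.47°

Let the plane be z = a·easting + b·northing + c.
Well 102−Well 101: 217a − 252b = −136.8;  Well 103−Well 101: −97a + 240b = 118.4.
Solving gives a = −0.10838, b = 0.44953.
Unit vector along 100° is (sin 100°, cos 100°) = (0.9848, -0.1736).
Slope in that direction = a·(0.9848) + b·(-0.1736) = −0.18479.
Apparent dip = arctan|0.18479| = 10.47° (true dip is 24.8°, so apparent ≤ true as expected).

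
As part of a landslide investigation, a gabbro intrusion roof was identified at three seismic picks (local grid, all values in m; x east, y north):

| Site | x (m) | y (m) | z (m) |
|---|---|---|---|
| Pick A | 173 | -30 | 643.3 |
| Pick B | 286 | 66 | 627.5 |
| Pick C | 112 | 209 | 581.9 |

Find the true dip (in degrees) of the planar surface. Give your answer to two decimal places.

13.98°

Two edge vectors: Pick A→Pick B = (113, 96, -15.8), Pick A→Pick C = (-61, 239, -61.4).
Normal n = (Pick A→Pick B) × (Pick A→Pick C) = (-2118.2, 7902, 32863).
So ∂z/∂x = −n_x/n_z = 0.06446 and ∂z/∂y = −n_y/n_z = −0.24045.
Gradient magnitude |∇z| = √(a² + b²) = √(0.00415 + 0.05782) = 0.24894.
True dip = arctan(0.24894) = 13.98°, dipping toward NNW (azimuth ≈ 345°).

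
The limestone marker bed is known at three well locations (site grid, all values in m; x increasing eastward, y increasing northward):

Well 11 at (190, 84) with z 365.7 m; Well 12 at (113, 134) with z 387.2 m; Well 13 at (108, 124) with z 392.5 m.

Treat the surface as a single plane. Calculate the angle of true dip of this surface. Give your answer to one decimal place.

29.0°

Two edge vectors: Well 11→Well 12 = (-77, 50, 21.5), Well 11→Well 13 = (-82, 40, 26.8).
Normal n = (Well 11→Well 12) × (Well 11→Well 13) = (480, 300.6, 1020).
So ∂z/∂x = −n_x/n_z = −0.47059 and ∂z/∂y = −n_y/n_z = −0.29471.
Gradient magnitude |∇z| = √(a² + b²) = √(0.22145 + 0.08685) = 0.55525.
True dip = arctan(0.55525) = 29.0°, dipping toward ENE (azimuth ≈ 058°).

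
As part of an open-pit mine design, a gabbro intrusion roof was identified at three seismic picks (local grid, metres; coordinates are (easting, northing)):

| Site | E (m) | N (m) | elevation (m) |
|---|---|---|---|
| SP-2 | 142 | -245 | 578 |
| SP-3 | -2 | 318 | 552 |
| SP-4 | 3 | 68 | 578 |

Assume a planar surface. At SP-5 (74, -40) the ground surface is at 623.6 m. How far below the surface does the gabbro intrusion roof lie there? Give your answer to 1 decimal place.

Let the plane be z = a·E + b·N + c.
SP-3−SP-2: −144a + 563b = −26;  SP-4−SP-2: −139a + 313b = 0.
Solving gives a = −0.24523, b = −0.10890.
Then c = 578 − a·142 − b·-245 = 586.14.
At (74, -40): z_contact = −18.15 + 4.36 + 586.14 = 572.35 m.
Depth below ground = 623.6 − 572.35 = 51.2 m.

51.2 m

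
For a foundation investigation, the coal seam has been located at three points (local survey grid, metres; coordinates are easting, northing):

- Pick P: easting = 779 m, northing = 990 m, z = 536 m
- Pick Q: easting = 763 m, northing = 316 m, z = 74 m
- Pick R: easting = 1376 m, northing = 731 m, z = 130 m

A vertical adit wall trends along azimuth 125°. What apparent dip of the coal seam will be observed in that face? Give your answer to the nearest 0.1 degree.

Two edge vectors: Pick P→Pick Q = (-16, -674, -462), Pick P→Pick R = (597, -259, -406).
Normal n = (Pick P→Pick Q) × (Pick P→Pick R) = (153986, -282310, 406522).
So ∂z/∂easting = −n_x/n_z = −0.37879 and ∂z/∂northing = −n_y/n_z = 0.69445.
Unit vector along 125° is (sin 125°, cos 125°) = (0.8192, -0.5736).
Slope in that direction = a·(0.8192) + b·(-0.5736) = −0.70861.
Apparent dip = arctan|0.70861| = 35.3° (true dip is 38.3°, so apparent ≤ true as expected).

35.3°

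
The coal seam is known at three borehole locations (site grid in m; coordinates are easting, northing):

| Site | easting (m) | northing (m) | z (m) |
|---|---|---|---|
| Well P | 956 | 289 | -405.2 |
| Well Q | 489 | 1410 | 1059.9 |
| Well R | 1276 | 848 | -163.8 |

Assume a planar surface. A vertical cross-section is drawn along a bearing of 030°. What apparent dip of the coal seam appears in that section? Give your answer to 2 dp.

Let the plane be z = a·easting + b·northing + c.
Well Q−Well P: −467a + 1121b = 1465.1;  Well R−Well P: 320a + 559b = 241.4.
Solving gives a = −0.88481, b = 0.93835.
Unit vector along 030° is (sin 30°, cos 30°) = (0.5000, 0.8660).
Slope in that direction = a·(0.5000) + b·(0.8660) = 0.37023.
Apparent dip = arctan|0.37023| = 20.32° (true dip is 52.2°, so apparent ≤ true as expected).

20.32°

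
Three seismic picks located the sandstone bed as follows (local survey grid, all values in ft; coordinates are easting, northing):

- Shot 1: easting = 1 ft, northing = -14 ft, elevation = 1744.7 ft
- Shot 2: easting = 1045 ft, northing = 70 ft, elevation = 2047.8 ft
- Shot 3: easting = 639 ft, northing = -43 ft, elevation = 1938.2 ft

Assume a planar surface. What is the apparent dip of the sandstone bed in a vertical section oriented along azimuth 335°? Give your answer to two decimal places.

Two edge vectors: Shot 1→Shot 2 = (1044, 84, 303.1), Shot 1→Shot 3 = (638, -29, 193.5).
Normal n = (Shot 1→Shot 2) × (Shot 1→Shot 3) = (25043.9, -8636.2, -83868).
So ∂z/∂easting = −n_x/n_z = 0.29861 and ∂z/∂northing = −n_y/n_z = −0.10297.
Unit vector along 335° is (sin 335°, cos 335°) = (-0.4226, 0.9063).
Slope in that direction = a·(-0.4226) + b·(0.9063) = −0.21952.
Apparent dip = arctan|0.21952| = 12.38° (true dip is 17.5°, so apparent ≤ true as expected).

12.38°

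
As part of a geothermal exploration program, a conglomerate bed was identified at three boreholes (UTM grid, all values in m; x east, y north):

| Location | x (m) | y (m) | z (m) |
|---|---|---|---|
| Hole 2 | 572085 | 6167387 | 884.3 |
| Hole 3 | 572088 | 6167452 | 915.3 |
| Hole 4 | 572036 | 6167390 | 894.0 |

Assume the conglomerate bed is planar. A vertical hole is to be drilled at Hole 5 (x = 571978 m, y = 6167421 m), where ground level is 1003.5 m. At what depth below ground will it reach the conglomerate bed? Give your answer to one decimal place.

84.7 m

Let the plane be z = a·x + b·y + c.
Hole 3−Hole 2: 3a + 65b = 31;  Hole 4−Hole 2: −49a + 3b = 9.7.
Solving gives a = −0.168284283, b = 0.484690044.
Then c = 884.3 − a·572085 − b·6167387 = −2892113.86.
At (571978, 6167421): z_contact = −96254.91 + 2989287.55 − 2892113.86 = 918.79 m.
Depth below ground = 1003.5 − 918.79 = 84.7 m.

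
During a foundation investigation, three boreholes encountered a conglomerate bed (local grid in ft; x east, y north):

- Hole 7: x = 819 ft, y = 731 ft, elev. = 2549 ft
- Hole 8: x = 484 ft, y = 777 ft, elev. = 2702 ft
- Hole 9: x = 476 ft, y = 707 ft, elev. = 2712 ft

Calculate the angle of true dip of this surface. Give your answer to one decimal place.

25.5°

Two edge vectors: Hole 7→Hole 8 = (-335, 46, 153), Hole 7→Hole 9 = (-343, -24, 163).
Normal n = (Hole 7→Hole 8) × (Hole 7→Hole 9) = (11170, 2126, 23818).
So ∂z/∂x = −n_x/n_z = −0.46897 and ∂z/∂y = −n_y/n_z = −0.08926.
Gradient magnitude |∇z| = √(a² + b²) = √(0.21994 + 0.00797) = 0.47739.
True dip = arctan(0.47739) = 25.5°, dipping toward E (azimuth ≈ 079°).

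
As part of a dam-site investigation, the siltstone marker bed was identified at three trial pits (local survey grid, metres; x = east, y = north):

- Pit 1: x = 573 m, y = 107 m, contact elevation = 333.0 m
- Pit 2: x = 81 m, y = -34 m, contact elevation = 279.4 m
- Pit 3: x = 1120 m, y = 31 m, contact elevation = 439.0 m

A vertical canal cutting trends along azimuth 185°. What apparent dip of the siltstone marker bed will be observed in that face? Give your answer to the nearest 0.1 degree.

10.4°

Let the plane be z = a·x + b·y + c.
Pit 2−Pit 1: −492a − 141b = −53.6;  Pit 3−Pit 1: 547a − 76b = 106.
Solving gives a = 0.16608, b = −0.19938.
Unit vector along 185° is (sin 185°, cos 185°) = (-0.0872, -0.9962).
Slope in that direction = a·(-0.0872) + b·(-0.9962) = 0.18415.
Apparent dip = arctan|0.18415| = 10.4° (true dip is 14.5°, so apparent ≤ true as expected).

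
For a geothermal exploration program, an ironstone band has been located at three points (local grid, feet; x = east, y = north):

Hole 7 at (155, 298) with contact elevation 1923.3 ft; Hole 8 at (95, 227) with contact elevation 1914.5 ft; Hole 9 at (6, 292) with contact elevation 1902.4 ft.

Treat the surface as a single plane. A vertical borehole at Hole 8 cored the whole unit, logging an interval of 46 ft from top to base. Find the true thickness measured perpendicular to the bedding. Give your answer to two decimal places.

Let the plane be z = a·x + b·y + c.
Hole 8−Hole 7: −60a − 71b = −8.8;  Hole 9−Hole 7: −149a − 6b = −20.9.
Solving gives a = 0.14004, b = 0.00560.
|∇z| = √(a²+b²) = 0.14015, so dip δ = arctan(0.14015) = 7.98°.
True thickness = vertical thickness × cos δ = 46 × cos 7.98° = 45.55 ft.

45.55 ft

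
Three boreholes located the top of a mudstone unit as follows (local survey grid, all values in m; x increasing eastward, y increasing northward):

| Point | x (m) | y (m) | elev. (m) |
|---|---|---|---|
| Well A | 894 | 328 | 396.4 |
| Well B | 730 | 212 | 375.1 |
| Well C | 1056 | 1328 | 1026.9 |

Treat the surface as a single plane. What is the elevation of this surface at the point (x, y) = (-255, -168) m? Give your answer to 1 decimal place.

465.2 m

Let the plane be z = a·x + b·y + c.
Well B−Well A: −164a − 116b = −21.3;  Well C−Well A: 162a + 1000b = 630.5.
Solving gives a = −0.356991, b = 0.688333.
Then c = 396.4 − a·894 − b·328 = 489.78.
At (-255, -168): z = 91.0 − 115.6 + 489.78 = 465.2 m.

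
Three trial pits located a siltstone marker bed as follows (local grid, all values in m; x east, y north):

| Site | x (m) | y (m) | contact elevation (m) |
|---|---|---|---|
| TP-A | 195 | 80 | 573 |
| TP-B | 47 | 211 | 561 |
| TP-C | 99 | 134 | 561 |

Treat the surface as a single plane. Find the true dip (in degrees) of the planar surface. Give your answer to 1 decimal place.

13.7°

Let the plane be z = a·x + b·y + c.
TP-B−TP-A: −148a + 131b = −12;  TP-C−TP-A: −96a + 54b = −12.
Solving gives a = 0.20157, b = 0.13613.
Gradient magnitude |∇z| = √(a² + b²) = √(0.04063 + 0.01853) = 0.24323.
True dip = arctan(0.24323) = 13.7°, dipping toward SW (azimuth ≈ 236°).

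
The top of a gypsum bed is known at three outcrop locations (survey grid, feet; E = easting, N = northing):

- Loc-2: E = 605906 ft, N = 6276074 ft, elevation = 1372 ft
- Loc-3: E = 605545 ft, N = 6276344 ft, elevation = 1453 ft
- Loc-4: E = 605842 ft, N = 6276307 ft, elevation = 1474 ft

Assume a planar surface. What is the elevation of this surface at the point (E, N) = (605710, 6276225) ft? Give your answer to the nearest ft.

Two edge vectors: Loc-2→Loc-3 = (-361, 270, 81), Loc-2→Loc-4 = (-64, 233, 102).
Normal n = (Loc-2→Loc-3) × (Loc-2→Loc-4) = (8667, 31638, -66833).
So ∂z/∂E = −n_x/n_z = 0.12968144 and ∂z/∂N = −n_y/n_z = 0.47338889.
Intercept c from Loc-2: 1372 − 78574.77 − 2971023.73 = −3048226.50.
At (605710, 6276225): z = 78549.3 + 2971095.2 − 3048226.50 = 1418.1 ft.

1418 ft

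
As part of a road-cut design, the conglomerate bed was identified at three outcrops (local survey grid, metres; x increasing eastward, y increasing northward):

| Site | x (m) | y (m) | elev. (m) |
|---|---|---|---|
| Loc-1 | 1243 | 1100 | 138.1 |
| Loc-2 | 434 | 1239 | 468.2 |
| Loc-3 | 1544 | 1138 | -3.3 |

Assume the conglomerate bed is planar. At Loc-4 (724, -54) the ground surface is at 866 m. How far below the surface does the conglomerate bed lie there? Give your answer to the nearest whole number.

Two edge vectors: Loc-1→Loc-2 = (-809, 139, 330.1), Loc-1→Loc-3 = (301, 38, -141.4).
Normal n = (Loc-1→Loc-2) × (Loc-1→Loc-3) = (-32198.4, -15032.5, -72581).
So ∂z/∂x = −n_x/n_z = −0.44362 and ∂z/∂y = −n_y/n_z = −0.20711.
Intercept c from Loc-1: 138.1 + 551.42 + 227.82 = 917.34.
At (724, -54): z_contact = −321.2 + 11.2 + 917.34 = 607.3 m.
Depth below ground = 866 − 607.3 = 259 m.

259 m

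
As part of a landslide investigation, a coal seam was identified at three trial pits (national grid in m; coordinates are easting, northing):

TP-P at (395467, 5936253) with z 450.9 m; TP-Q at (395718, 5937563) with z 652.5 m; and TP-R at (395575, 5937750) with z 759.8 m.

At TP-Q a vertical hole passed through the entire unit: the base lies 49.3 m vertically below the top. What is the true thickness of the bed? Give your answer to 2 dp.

Two edge vectors: TP-P→TP-Q = (251, 1310, 201.6), TP-P→TP-R = (108, 1497, 308.9).
Normal n = (TP-P→TP-Q) × (TP-P→TP-R) = (102863.8, -55761.1, 234267).
So ∂z/∂easting = −n_x/n_z = −0.43909 and ∂z/∂northing = −n_y/n_z = 0.23802.
|∇z| = √(a²+b²) = 0.49945, so dip δ = arctan(0.49945) = 26.54°.
True thickness = vertical thickness × cos δ = 49.3 × cos 26.54° = 44.10 m.

44.10 m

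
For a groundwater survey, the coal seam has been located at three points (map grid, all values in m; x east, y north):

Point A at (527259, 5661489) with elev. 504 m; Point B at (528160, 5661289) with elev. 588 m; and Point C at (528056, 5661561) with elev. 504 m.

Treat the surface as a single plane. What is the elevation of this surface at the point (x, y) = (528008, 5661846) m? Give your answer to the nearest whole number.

Let the plane be z = a·x + b·y + c.
Point B−Point A: 901a − 200b = 84;  Point C−Point A: 797a + 72b = 0.
Solving gives a = 0.02696725, b = −0.29851252.
Then c = 504 − a·527259 − b·5661489 = 1676310.62.
At (528008, 5661846): z = 14238.9 − 1690131.9 + 1676310.62 = 417.6 m.

418 m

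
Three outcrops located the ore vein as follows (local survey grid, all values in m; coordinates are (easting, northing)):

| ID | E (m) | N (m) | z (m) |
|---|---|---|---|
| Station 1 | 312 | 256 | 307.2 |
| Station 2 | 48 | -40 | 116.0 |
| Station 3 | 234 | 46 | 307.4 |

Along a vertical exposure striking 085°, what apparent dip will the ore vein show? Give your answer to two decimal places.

50.14°

Let the plane be z = a·E + b·N + c.
Station 2−Station 1: −264a − 296b = −191.2;  Station 3−Station 1: −78a − 210b = 0.2.
Solving gives a = 1.24293, b = −0.46261.
Unit vector along 085° is (sin 85°, cos 85°) = (0.9962, 0.0872).
Slope in that direction = a·(0.9962) + b·(0.0872) = 1.19788.
Apparent dip = arctan|1.19788| = 50.14° (true dip is 53.0°, so apparent ≤ true as expected).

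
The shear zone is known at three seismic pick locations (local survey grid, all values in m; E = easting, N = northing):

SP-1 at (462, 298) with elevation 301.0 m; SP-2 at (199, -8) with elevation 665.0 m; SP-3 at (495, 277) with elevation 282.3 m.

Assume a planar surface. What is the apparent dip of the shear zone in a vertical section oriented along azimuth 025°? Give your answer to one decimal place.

37.7°

Let the plane be z = a·E + b·N + c.
SP-2−SP-1: −263a − 306b = 364;  SP-3−SP-1: 33a − 21b = −18.7.
Solving gives a = −0.85566, b = −0.45413.
Unit vector along 025° is (sin 25°, cos 25°) = (0.4226, 0.9063).
Slope in that direction = a·(0.4226) + b·(0.9063) = −0.77319.
Apparent dip = arctan|0.77319| = 37.7° (true dip is 44.1°, so apparent ≤ true as expected).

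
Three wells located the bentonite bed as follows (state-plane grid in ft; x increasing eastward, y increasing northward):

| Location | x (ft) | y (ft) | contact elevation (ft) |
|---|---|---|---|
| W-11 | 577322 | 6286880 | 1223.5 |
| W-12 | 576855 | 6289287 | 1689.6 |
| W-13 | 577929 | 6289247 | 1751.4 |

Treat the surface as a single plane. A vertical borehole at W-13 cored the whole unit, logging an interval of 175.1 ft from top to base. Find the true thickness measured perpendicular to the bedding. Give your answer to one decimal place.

Two edge vectors: W-11→W-12 = (-467, 2407, 466.1), W-11→W-13 = (607, 2367, 527.9).
Normal n = (W-11→W-12) × (W-11→W-13) = (167396.6, 529452, -2566438).
So ∂z/∂x = −n_x/n_z = 0.06523 and ∂z/∂y = −n_y/n_z = 0.20630.
|∇z| = √(a²+b²) = 0.21636, so dip δ = arctan(0.21636) = 12.21°.
True thickness = vertical thickness × cos δ = 175.1 × cos 12.21° = 171.1 ft.

171.1 ft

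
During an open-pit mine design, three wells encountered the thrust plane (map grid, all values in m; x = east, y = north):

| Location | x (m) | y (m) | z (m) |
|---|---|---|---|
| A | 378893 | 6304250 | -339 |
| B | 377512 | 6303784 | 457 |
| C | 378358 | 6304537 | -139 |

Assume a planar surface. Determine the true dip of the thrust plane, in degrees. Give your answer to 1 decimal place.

28.8°

Two edge vectors: A→B = (-1381, -466, 796), A→C = (-535, 287, 200).
Normal n = (A→B) × (A→C) = (-321652, -149660, -645657).
So ∂z/∂x = −n_x/n_z = −0.49818 and ∂z/∂y = −n_y/n_z = −0.23179.
Gradient magnitude |∇z| = √(a² + b²) = √(0.24818 + 0.05373) = 0.54946.
True dip = arctan(0.54946) = 28.8°, dipping toward ENE (azimuth ≈ 065°).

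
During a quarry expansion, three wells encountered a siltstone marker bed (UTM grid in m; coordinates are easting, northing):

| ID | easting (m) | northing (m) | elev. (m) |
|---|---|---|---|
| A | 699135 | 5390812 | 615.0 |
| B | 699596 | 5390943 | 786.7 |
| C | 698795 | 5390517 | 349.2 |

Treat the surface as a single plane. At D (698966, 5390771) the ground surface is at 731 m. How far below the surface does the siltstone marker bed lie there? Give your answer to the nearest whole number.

174 m

Let the plane be z = a·easting + b·northing + c.
B−A: 461a + 131b = 171.7;  C−A: −340a − 295b = −265.8.
Solving gives a = 0.17310918, b = 0.70150128.
Then c = 615 − a·699135 − b·5390812 = −3902073.23.
At (698966, 5390771): z_contact = 120997.4 + 3781632.8 − 3902073.23 = 557.0 m.
Depth below ground = 731 − 557.0 = 174 m.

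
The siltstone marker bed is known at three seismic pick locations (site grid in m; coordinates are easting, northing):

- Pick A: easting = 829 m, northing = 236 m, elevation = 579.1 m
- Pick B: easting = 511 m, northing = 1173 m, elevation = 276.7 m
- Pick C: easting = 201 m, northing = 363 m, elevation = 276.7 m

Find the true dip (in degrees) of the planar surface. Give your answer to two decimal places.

25.57°

Two edge vectors: Pick A→Pick B = (-318, 937, -302.4), Pick A→Pick C = (-628, 127, -302.4).
Normal n = (Pick A→Pick B) × (Pick A→Pick C) = (-244944, 93744, 548050).
So ∂z/∂easting = −n_x/n_z = 0.44694 and ∂z/∂northing = −n_y/n_z = −0.17105.
Gradient magnitude |∇z| = √(a² + b²) = √(0.19975 + 0.02926) = 0.47855.
True dip = arctan(0.47855) = 25.57°, dipping toward WNW (azimuth ≈ 291°).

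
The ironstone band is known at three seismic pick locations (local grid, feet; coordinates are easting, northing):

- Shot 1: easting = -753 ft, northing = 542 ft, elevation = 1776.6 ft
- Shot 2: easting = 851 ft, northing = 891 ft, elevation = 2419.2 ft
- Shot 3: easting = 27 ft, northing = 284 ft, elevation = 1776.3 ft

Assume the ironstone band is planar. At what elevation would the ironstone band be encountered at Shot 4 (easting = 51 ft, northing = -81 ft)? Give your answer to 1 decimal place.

Two edge vectors: Shot 1→Shot 2 = (1604, 349, 642.6), Shot 1→Shot 3 = (780, -258, -0.3).
Normal n = (Shot 1→Shot 2) × (Shot 1→Shot 3) = (165686.1, 501709.2, -686052).
So ∂z/∂easting = −n_x/n_z = 0.24151 and ∂z/∂northing = −n_y/n_z = 0.73130.
Intercept c from Shot 1: 1776.6 + 181.85 − 396.36 = 1562.09.
At (51, -81): z = 12.3 − 59.2 + 1562.09 = 1515.2 ft.

1515.2 ft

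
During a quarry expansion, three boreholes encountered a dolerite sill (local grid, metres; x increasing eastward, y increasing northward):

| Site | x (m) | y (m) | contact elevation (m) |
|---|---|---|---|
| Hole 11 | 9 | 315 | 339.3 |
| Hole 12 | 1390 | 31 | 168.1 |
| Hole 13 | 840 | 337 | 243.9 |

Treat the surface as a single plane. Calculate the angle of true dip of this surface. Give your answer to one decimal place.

Let the plane be z = a·x + b·y + c.
Hole 12−Hole 11: 1381a − 284b = −171.2;  Hole 13−Hole 11: 831a + 22b = −95.4.
Solving gives a = −0.11585, b = 0.03949.
Gradient magnitude |∇z| = √(a² + b²) = √(0.01342 + 0.00156) = 0.12239.
True dip = arctan(0.12239) = 7.0°, dipping toward ESE (azimuth ≈ 109°).

7.0°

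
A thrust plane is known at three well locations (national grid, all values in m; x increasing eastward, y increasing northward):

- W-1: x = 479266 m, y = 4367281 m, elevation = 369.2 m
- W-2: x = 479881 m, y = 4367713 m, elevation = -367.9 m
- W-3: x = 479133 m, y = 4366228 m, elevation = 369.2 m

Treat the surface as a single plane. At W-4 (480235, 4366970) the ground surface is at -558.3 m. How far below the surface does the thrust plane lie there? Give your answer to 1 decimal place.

Let the plane be z = a·x + b·y + c.
W-2−W-1: 615a + 432b = −737.1;  W-3−W-1: −133a − 1053b = 0.
Solving gives a = −1.315226243, b = 0.166120694.
Then c = 369.2 − a·479266 − b·4367281 = −94783.33.
At (480235, 4366970): z_contact = −631617.67 + 725444.09 − 94783.33 = -956.92 m.
Depth below ground = -558.3 − (-956.92) = 398.6 m.

398.6 m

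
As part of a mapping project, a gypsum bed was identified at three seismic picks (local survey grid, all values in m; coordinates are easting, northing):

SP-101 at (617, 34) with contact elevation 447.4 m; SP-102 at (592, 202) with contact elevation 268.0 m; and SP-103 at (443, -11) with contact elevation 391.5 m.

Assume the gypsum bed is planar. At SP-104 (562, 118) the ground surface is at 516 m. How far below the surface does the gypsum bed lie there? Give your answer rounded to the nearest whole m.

Two edge vectors: SP-101→SP-102 = (-25, 168, -179.4), SP-101→SP-103 = (-174, -45, -55.9).
Normal n = (SP-101→SP-102) × (SP-101→SP-103) = (-17464.2, 29818.1, 30357).
So ∂z/∂easting = −n_x/n_z = 0.57529 and ∂z/∂northing = −n_y/n_z = −0.98225.
Intercept c from SP-101: 447.4 − 354.96 + 33.40 = 125.84.
At (562, 118): z_contact = 323.3 − 115.9 + 125.84 = 333.3 m.
Depth below ground = 516 − 333.3 = 183 m.

183 m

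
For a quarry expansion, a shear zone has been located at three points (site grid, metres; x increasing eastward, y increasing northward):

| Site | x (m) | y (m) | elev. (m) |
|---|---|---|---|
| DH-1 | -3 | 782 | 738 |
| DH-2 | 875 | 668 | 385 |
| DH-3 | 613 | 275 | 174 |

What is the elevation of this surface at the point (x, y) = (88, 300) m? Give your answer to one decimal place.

Let the plane be z = a·x + b·y + c.
DH-2−DH-1: 878a − 114b = −353;  DH-3−DH-1: 616a − 507b = −564.
Solving gives a = −0.30586, b = 0.74080.
Then c = 738 − a·-3 − b·782 = 157.77.
At (88, 300): z = −26.9 + 222.2 + 157.77 = 353.1 m.

353.1 m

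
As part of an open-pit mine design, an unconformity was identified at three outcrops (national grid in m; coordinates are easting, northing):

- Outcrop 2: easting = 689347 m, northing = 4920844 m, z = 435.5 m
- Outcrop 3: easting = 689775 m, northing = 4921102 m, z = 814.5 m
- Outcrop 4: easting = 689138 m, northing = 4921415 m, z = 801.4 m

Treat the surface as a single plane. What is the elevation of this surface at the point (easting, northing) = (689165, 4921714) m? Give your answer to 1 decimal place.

1048.8 m

Two edge vectors: Outcrop 2→Outcrop 3 = (428, 258, 379), Outcrop 2→Outcrop 4 = (-209, 571, 365.9).
Normal n = (Outcrop 2→Outcrop 3) × (Outcrop 2→Outcrop 4) = (-122006.8, -235816.2, 298310).
So ∂z/∂easting = −n_x/n_z = 0.408993329 and ∂z/∂northing = −n_y/n_z = 0.790507191.
Intercept c from Outcrop 2: 435.5 − 281938.32 − 3889962.57 = −4171465.39.
At (689165, 4921714): z = 281863.9 + 3890650.3 − 4171465.39 = 1048.8 m.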